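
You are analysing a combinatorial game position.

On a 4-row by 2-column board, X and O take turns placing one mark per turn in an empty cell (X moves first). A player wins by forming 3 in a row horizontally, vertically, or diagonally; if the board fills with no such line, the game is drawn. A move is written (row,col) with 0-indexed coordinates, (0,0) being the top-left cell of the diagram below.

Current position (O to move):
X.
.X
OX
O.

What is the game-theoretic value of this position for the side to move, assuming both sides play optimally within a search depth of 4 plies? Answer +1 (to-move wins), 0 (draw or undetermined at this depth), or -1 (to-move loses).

value(X./.X/OX/O., O) = +1

ply 1, O at X./.X/OX/O. | (0,1)=-1→XO/.X/OX/O.; (1,0)=+1→X./OX/OX/O.*; (3,1)=-1→X./.X/OX/OO
ply 2: X./OX/OX/O. is terminal -1 (X); from X./.X/OX/O. depth 4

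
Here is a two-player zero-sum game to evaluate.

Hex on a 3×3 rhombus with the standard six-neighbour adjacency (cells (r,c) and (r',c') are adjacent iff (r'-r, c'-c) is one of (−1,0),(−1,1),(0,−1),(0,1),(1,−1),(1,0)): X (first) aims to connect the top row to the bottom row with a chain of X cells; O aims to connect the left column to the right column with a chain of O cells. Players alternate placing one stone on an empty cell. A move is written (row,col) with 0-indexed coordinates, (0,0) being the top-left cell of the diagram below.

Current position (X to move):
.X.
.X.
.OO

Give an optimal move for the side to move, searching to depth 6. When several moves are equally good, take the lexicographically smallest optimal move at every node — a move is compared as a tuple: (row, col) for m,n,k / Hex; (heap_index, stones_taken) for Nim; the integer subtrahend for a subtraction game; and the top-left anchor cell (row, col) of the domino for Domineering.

[.X./.X./.OO] X move#1: (0,0):-1/XX./.X./.OO, (0,2):-1/.XX/.X./.OO, (1,0):-1/.X./XX./.OO, (1,2):-1/.X./.XX/.OO, (2,0):+1/.X./.X./XOO*
[.X./.X./XOO] end (terminal -1, O#2); searched .X./.X./.OO to 6

X's best at [.X./.X./.OO]: (2,0)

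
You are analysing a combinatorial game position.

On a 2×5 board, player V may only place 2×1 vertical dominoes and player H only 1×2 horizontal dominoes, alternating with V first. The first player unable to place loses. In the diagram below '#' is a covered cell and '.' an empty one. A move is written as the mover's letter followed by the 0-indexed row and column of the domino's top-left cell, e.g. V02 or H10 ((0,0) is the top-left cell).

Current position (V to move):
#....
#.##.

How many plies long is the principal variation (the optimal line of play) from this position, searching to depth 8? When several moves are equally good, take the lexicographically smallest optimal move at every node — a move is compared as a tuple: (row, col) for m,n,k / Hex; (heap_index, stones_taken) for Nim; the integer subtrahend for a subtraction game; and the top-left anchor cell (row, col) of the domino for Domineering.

[#..../#.##.] V move#1: V01:-1/##.../####.*, V04:-1/#...#/#.###
[##.../####.] H move#2: H02:-1/####./####., H03:+1/##.##/####.*
[##.##/####.] end (terminal -1, V#3); searched #..../#.##. to 8

PV length from [#..../#.##.]: 2 plies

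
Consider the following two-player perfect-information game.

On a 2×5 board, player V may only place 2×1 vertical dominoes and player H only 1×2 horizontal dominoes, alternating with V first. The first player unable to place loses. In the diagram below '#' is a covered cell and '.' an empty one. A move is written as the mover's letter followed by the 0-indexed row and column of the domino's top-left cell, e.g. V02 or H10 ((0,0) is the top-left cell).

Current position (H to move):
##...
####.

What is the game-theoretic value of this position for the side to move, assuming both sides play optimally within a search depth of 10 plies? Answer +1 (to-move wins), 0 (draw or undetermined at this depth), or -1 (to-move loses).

value(##.../####., H) = +1

[##.../####.] H move#1: H02:-1/####./####., H03:+1/##.##/####.*
[##.##/####.] end (terminal -1, V#2); searched ##.../####. to 10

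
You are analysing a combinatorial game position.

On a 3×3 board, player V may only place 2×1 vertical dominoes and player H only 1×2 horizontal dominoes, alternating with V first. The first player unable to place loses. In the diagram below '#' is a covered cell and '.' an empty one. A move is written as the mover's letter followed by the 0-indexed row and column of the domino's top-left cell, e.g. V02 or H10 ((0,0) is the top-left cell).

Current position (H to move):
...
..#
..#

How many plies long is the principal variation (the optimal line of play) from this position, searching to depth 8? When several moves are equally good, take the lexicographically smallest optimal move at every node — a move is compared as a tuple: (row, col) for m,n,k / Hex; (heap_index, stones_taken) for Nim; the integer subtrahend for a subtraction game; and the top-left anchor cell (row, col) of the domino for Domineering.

PV length from [.../..#/..#]: 1 ply

p1 H@[.../..#/..#]: H00[##./..#/..#]-1 H01[.##/..#/..#]-1 H10[.../###/..#]+1* H20[.../..#/###]-1
p2 V@[.../###/..#] terminal -1; root [.../..#/..#] d8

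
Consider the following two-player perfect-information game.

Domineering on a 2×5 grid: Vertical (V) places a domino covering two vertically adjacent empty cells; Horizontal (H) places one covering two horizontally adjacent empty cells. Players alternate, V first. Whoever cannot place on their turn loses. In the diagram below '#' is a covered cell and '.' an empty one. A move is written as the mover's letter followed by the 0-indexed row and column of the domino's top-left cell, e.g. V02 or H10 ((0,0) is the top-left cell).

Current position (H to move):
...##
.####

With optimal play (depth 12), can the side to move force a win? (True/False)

[...##/.####] H move#1: H00:+1/##.##/.####*, H01:-1/.####/.####
[##.##/.####] end (terminal -1, V#2); searched ...##/.#### to 12

H winning at [...##/.####]: True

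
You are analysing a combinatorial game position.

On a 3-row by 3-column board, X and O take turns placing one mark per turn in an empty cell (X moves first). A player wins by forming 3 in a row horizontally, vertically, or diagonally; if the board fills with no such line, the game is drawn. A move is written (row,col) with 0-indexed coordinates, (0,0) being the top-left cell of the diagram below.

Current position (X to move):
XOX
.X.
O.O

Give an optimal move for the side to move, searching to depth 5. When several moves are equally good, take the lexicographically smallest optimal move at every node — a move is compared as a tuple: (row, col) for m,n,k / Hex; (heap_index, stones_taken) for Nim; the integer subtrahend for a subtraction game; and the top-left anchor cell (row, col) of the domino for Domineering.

ply 1, X at XOX/.X./O.O | (1,0)=-1→XOX/XX./O.O; (1,2)=-1→XOX/.XX/O.O; (2,1)=+0→XOX/.X./OXO*
ply 2, O at XOX/.X./OXO | (1,0)=+0→XOX/OX./OXO*; (1,2)=+0→XOX/.XO/OXO
ply 3, X at XOX/OX./OXO | (1,2)=+0→XOX/OXX/OXO*
ply 4: XOX/OXX/OXO is terminal +0 (O); from XOX/.X./O.O depth 5

X's best at [XOX/.X./O.O]: (2,1)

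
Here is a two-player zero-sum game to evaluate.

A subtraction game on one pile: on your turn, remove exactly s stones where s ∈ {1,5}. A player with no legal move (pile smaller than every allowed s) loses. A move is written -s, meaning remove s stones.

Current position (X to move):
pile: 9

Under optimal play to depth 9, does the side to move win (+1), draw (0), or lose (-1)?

value(9, X) = +1

[9] X move#1: -1:+1/8*, -5:+1/4
[8] O move#2: -1:-1/7*, -5:-1/3
[7] X move#3: -1:+1/6*, -5:+1/2
[6] O move#4: -1:-1/5*, -5:-1/1
[5] X move#5: -1:+1/4*, -5:+1/0
[4] O move#6: -1:-1/3*
[3] X move#7: -1:+1/2*
[2] O move#8: -1:-1/1*
[1] X move#9: -1:+1/0*
[0] end (terminal -1, O#10); searched 9 to 9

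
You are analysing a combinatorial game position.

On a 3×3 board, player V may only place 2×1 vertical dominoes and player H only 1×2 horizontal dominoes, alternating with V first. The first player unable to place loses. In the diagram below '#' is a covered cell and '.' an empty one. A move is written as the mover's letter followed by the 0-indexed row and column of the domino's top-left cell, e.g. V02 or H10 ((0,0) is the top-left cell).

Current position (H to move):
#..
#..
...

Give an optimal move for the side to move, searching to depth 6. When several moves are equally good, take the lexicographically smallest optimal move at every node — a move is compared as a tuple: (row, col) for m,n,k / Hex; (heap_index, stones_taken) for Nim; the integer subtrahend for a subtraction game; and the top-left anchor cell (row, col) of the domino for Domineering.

ply 1, H at #../#../... | H01=-1→###/#../...; H11=+1→#../###/...*; H20=-1→#../#../##.; H21=-1→#../#../.##
ply 2: #../###/... is terminal -1 (V); from #../#../... depth 6

H's best at [#../#../...]: H11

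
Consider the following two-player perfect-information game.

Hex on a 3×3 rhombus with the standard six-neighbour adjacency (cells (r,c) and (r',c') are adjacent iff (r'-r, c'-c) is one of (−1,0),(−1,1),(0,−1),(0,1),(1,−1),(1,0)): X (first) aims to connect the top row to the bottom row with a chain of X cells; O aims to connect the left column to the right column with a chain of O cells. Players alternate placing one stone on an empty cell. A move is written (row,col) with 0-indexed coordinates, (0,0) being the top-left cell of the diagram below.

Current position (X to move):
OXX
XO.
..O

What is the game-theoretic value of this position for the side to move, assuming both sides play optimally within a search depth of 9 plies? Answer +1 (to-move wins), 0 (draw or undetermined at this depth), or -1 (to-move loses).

value(OXX/XO./..O, X) = +1

ply 1, X at OXX/XO./..O | (1,2)=+1→OXX/XOX/..O*; (2,0)=+1→OXX/XO./X.O; (2,1)=+1→OXX/XO./.XO
ply 2, O at OXX/XOX/..O | (2,0)=-1→OXX/XOX/O.O*; (2,1)=-1→OXX/XOX/.OO
ply 3, X at OXX/XOX/O.O | (2,1)=+1→OXX/XOX/OXO*
ply 4: OXX/XOX/OXO is terminal -1 (O); from OXX/XO./..O depth 9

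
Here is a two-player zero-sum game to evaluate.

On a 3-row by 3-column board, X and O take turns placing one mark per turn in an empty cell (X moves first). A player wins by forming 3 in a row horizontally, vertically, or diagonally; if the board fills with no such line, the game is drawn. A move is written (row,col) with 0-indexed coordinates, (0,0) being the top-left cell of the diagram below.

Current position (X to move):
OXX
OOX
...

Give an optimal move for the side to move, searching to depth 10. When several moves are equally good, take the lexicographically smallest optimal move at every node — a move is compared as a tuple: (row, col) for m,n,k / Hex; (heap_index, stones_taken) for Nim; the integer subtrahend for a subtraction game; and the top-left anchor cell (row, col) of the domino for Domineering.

X's best at [OXX/OOX/...]: (2,2)

ply 1, X at OXX/OOX/... | (2,0)=-1→OXX/OOX/X..; (2,1)=-1→OXX/OOX/.X.; (2,2)=+1→OXX/OOX/..X*
ply 2: OXX/OOX/..X is terminal -1 (O); from OXX/OOX/... depth 10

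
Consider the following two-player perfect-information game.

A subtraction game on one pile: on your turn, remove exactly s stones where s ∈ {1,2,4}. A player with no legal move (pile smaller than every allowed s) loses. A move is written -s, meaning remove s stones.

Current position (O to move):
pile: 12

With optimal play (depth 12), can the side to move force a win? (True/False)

O winning at [12]: False

p1 O@[12]: -1[11]-1* -2[10]-1 -4[8]-1
p2 X@[11]: -1[10]-1 -2[9]+1* -4[7]-1
p3 O@[9]: -1[8]-1* -2[7]-1 -4[5]-1
p4 X@[8]: -1[7]-1 -2[6]+1* -4[4]-1
p5 O@[6]: -1[5]-1* -2[4]-1 -4[2]-1
p6 X@[5]: -1[4]-1 -2[3]+1* -4[1]-1
p7 O@[3]: -1[2]-1* -2[1]-1
p8 X@[2]: -1[1]-1 -2[0]+1*
p9 O@[0] terminal -1; root [12] d12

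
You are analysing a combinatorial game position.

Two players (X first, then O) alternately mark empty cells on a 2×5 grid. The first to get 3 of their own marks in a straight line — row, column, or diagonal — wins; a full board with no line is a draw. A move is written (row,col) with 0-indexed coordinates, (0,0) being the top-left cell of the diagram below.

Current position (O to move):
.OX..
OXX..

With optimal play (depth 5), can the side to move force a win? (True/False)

O winning at [.OX../OXX..]: False

p1 O@[.OX../OXX..]: (0,0)[OOX../OXX..]-1 (0,3)[.OXO./OXX..]-1 (0,4)[.OX.O/OXX..]-1 (1,3)[.OX../OXXO.]+0* (1,4)[.OX../OXX.O]-1
p2 X@[.OX../OXXO.]: (0,0)[XOX../OXXO.]+0* (0,3)[.OXX./OXXO.]+0 (0,4)[.OX.X/OXXO.]+0 (1,4)[.OX../OXXOX]+0
p3 O@[XOX../OXXO.]: (0,3)[XOXO./OXXO.]+0* (0,4)[XOX.O/OXXO.]+0 (1,4)[XOX../OXXOO]+0
p4 X@[XOXO./OXXO.]: (0,4)[XOXOX/OXXO.]+0* (1,4)[XOXO./OXXOX]+0
p5 O@[XOXOX/OXXO.]: (1,4)[XOXOX/OXXOO]+0*
p6 X@[XOXOX/OXXOO] terminal +0; root [.OX../OXX..] d5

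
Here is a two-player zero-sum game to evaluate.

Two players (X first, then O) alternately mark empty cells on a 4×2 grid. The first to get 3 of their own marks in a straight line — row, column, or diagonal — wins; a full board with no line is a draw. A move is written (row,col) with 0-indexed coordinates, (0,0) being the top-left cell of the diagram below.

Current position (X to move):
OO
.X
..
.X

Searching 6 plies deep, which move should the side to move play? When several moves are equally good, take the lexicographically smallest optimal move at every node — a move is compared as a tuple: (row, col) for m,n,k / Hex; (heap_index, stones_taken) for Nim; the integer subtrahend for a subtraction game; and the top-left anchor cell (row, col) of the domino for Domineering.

ply 1, X at OO/.X/../.X | (1,0)=+0→OO/XX/../.X; (2,0)=+0→OO/.X/X./.X; (2,1)=+1→OO/.X/.X/.X*; (3,0)=+0→OO/.X/../XX
ply 2: OO/.X/.X/.X is terminal -1 (O); from OO/.X/../.X depth 6

X's best at [OO/.X/../.X]: (2,1)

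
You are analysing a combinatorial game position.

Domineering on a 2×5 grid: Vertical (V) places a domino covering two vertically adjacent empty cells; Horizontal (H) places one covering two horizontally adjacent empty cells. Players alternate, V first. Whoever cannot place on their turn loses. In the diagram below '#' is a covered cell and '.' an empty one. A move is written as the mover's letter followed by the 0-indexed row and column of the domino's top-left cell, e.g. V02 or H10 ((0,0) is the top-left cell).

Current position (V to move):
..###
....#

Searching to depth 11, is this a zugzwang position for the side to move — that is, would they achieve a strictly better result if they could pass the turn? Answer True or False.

p1 V@[..###/....#]: V00[#.###/#...#]-1 V01[.####/.#..#]+1*
p2 H@[.####/.#..#]: H12[.####/.####]-1*
p3 V@[.####/.####]: V00[#####/#####]+1*
p4 H@[#####/#####] terminal -1; root [..###/....#] d11
pass branch (H moves first from the same position):
  | p1 H@[..###/....#]: H00[#####/....#]+1* H10[..###/##..#]+1 H11[..###/.##.#]-1 H12[..###/..###]-1
  | p2 V@[#####/....#] terminal -1; root [..###/....#] d11
V moving scores +1; V passing scores -1

zugzwang(..###/....#, V) = False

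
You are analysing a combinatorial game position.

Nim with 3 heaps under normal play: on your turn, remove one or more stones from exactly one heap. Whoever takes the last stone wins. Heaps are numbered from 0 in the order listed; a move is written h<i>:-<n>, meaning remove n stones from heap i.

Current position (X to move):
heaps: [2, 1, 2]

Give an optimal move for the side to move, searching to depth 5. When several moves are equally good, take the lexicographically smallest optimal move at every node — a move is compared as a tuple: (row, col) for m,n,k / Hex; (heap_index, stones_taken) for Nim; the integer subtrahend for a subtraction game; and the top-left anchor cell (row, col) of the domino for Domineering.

X's best at [(2,1,2)]: h1:-1

ply 1, X at (2,1,2) | h0:-1=-1→(1,1,2); h0:-2=-1→(0,1,2); h1:-1=+1→(2,0,2)*; h2:-1=-1→(2,1,1); h2:-2=-1→(2,1,0)
ply 2, O at (2,0,2) | h0:-1=-1→(1,0,2)*; h0:-2=-1→(0,0,2); h2:-1=-1→(2,0,1); h2:-2=-1→(2,0,0)
ply 3, X at (1,0,2) | h0:-1=-1→(0,0,2); h2:-1=+1→(1,0,1)*; h2:-2=-1→(1,0,0)
ply 4, O at (1,0,1) | h0:-1=-1→(0,0,1)*; h2:-1=-1→(1,0,0)
ply 5, X at (0,0,1) | h2:-1=+1→(0,0,0)*
ply 6: (0,0,0) is terminal -1 (O); from (2,1,2) depth 5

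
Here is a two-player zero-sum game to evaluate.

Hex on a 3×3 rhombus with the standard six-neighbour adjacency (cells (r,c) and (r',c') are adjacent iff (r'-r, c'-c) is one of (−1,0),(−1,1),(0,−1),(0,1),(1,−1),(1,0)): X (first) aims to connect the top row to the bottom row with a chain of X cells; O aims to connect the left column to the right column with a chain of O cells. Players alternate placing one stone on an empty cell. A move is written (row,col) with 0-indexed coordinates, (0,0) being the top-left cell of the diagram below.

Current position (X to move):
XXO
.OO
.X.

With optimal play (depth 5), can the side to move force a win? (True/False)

X winning at [XXO/.OO/.X.]: False

[XXO/.OO/.X.] X move#1: (1,0):-1/XXO/XOO/.X.*, (2,0):-1/XXO/.OO/XX., (2,2):-1/XXO/.OO/.XX
[XXO/XOO/.X.] O move#2: (2,0):+1/XXO/XOO/OX.*, (2,2):-1/XXO/XOO/.XO
[XXO/XOO/OX.] end (terminal -1, X#3); searched XXO/.OO/.X. to 5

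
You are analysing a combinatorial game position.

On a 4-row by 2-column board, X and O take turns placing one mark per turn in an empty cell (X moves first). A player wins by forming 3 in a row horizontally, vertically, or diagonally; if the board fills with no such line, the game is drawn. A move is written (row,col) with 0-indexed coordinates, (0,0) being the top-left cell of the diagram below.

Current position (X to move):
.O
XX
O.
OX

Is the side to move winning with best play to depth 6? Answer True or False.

ply 1, X at .O/XX/O./OX | (0,0)=+0→XO/XX/O./OX; (2,1)=+1→.O/XX/OX/OX*
ply 2: .O/XX/OX/OX is terminal -1 (O); from .O/XX/O./OX depth 6

X winning at [.O/XX/O./OX]: True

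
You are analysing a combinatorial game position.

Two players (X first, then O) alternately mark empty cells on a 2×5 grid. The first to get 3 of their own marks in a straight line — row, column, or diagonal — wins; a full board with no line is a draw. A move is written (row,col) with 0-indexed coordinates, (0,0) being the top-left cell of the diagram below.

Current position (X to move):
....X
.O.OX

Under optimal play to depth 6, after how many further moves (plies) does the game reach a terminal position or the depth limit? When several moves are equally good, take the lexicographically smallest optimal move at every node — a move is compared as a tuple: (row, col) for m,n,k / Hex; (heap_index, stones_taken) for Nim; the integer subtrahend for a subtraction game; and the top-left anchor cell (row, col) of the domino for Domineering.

PV length from [....X/.O.OX]: 6 plies

ply 1, X at ....X/.O.OX | (0,0)=-1→X...X/.O.OX; (0,1)=-1→.X..X/.O.OX; (0,2)=-1→..X.X/.O.OX; (0,3)=-1→...XX/.O.OX; (1,0)=-1→....X/XO.OX; (1,2)=+0→....X/.OXOX*
ply 2, O at ....X/.OXOX | (0,0)=+0→O...X/.OXOX*; (0,1)=+0→.O..X/.OXOX; (0,2)=+0→..O.X/.OXOX; (0,3)=+0→...OX/.OXOX; (1,0)=+0→....X/OOXOX
ply 3, X at O...X/.OXOX | (0,1)=+0→OX..X/.OXOX*; (0,2)=+0→O.X.X/.OXOX; (0,3)=+0→O..XX/.OXOX; (1,0)=+0→O...X/XOXOX
ply 4, O at OX..X/.OXOX | (0,2)=+0→OXO.X/.OXOX*; (0,3)=+0→OX.OX/.OXOX; (1,0)=+0→OX..X/OOXOX
ply 5, X at OXO.X/.OXOX | (0,3)=+0→OXOXX/.OXOX*; (1,0)=+0→OXO.X/XOXOX
ply 6, O at OXOXX/.OXOX | (1,0)=+0→OXOXX/OOXOX*
ply 7: OXOXX/OOXOX is terminal +0 (X); from ....X/.O.OX depth 6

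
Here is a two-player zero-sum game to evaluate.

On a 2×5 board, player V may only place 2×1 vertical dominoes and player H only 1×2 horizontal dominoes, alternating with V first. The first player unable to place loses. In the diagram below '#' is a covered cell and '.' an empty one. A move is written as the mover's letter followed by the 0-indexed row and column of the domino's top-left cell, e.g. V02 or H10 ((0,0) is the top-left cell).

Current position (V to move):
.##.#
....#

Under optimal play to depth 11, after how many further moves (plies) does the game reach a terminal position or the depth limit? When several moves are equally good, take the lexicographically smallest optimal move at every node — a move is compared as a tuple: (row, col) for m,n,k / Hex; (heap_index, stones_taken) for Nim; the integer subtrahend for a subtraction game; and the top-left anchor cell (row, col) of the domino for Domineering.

ply 1, V at .##.#/....# | V00=-1→###.#/#...#*; V03=-1→.####/...##
ply 2, H at ###.#/#...# | H11=-1→###.#/###.#; H12=+1→###.#/#.###*
ply 3: ###.#/#.### is terminal -1 (V); from .##.#/....# depth 11

PV length from [.##.#/....#]: 2 plies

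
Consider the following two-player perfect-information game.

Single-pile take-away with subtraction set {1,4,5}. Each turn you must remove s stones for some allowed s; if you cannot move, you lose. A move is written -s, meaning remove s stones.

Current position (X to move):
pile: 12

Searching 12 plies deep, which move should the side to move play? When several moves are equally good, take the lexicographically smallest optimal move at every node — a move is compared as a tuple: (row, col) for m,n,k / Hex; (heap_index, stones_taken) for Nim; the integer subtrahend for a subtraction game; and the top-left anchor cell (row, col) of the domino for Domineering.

X's best at [12]: -4

p1 X@[12]: -1[11]-1 -4[8]+1* -5[7]-1
p2 O@[8]: -1[7]-1* -4[4]-1 -5[3]-1
p3 X@[7]: -1[6]-1 -4[3]-1 -5[2]+1*
p4 O@[2]: -1[1]-1*
p5 X@[1]: -1[0]+1*
p6 O@[0] terminal -1; root [12] d12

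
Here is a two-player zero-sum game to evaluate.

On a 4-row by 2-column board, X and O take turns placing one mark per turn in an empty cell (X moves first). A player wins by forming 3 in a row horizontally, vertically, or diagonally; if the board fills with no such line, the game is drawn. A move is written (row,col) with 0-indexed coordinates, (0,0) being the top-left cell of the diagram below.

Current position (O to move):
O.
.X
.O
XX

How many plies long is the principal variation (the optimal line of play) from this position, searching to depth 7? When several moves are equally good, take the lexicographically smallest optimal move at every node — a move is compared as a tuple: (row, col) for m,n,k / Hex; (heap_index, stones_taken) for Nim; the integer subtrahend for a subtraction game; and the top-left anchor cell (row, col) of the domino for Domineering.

PV length from [O./.X/.O/XX]: 3 plies

p1 O@[O./.X/.O/XX]: (0,1)[OO/.X/.O/XX]+0* (1,0)[O./OX/.O/XX]+0 (2,0)[O./.X/OO/XX]+0
p2 X@[OO/.X/.O/XX]: (1,0)[OO/XX/.O/XX]+0* (2,0)[OO/.X/XO/XX]+0
p3 O@[OO/XX/.O/XX]: (2,0)[OO/XX/OO/XX]+0*
p4 X@[OO/XX/OO/XX] terminal +0; root [O./.X/.O/XX] d7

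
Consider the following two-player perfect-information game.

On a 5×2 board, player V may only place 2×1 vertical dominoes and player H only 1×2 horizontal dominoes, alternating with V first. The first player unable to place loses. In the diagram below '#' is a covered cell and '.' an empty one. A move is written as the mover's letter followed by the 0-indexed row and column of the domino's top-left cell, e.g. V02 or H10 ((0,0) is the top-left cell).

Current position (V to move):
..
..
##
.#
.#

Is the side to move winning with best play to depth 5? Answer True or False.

V winning at [../../##/.#/.#]: True

p1 V@[../../##/.#/.#]: V00[#./#./##/.#/.#]+1* V01[.#/.#/##/.#/.#]+1 V30[../../##/##/##]-1
p2 H@[#./#./##/.#/.#] terminal -1; root [../../##/.#/.#] d5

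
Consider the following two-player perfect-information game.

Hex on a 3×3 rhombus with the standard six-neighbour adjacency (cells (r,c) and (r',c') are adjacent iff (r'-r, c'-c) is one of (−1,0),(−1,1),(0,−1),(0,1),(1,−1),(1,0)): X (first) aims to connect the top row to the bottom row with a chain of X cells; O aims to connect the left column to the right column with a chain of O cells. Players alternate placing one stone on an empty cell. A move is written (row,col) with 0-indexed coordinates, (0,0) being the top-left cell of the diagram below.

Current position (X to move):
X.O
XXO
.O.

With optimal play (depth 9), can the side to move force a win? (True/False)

[X.O/XXO/.O.] X move#1: (0,1):-1/XXO/XXO/.O., (2,0):+1/X.O/XXO/XO.*, (2,2):-1/X.O/XXO/.OX
[X.O/XXO/XO.] end (terminal -1, O#2); searched X.O/XXO/.O. to 9

X winning at [X.O/XXO/.O.]: True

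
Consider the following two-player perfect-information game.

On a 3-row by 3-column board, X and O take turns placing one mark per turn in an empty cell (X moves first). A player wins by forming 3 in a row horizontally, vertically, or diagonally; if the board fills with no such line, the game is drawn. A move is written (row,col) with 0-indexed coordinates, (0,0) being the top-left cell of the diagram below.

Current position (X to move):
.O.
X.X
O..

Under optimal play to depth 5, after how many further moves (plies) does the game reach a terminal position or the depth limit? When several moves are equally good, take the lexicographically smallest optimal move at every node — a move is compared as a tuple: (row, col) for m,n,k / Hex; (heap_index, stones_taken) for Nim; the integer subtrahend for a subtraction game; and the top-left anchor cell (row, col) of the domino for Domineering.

ply 1, X at .O./X.X/O.. | (0,0)=-1→XO./X.X/O..; (0,2)=+1→.OX/X.X/O..*; (1,1)=+1→.O./XXX/O..; (2,1)=+0→.O./X.X/OX.; (2,2)=+1→.O./X.X/O.X
ply 2, O at .OX/X.X/O.. | (0,0)=-1→OOX/X.X/O..*; (1,1)=-1→.OX/XOX/O..; (2,1)=-1→.OX/X.X/OO.; (2,2)=-1→.OX/X.X/O.O
ply 3, X at OOX/X.X/O.. | (1,1)=+1→OOX/XXX/O..*; (2,1)=+1→OOX/X.X/OX.; (2,2)=+1→OOX/X.X/O.X
ply 4: OOX/XXX/O.. is terminal -1 (O); from .O./X.X/O.. depth 5

PV length from [.O./X.X/O..]: 3 plies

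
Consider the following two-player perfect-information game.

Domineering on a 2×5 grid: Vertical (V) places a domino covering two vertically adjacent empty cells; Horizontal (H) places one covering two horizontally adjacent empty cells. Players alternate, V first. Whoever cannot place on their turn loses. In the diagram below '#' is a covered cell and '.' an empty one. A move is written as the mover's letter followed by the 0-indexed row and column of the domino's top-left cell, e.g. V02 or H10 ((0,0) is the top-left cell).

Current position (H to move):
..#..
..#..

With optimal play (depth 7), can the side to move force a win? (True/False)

p1 H@[..#../..#..]: H00[###../..#..]-1* H03[..###/..#..]-1 H10[..#../###..]-1 H13[..#../..###]-1
p2 V@[###../..#..]: V03[####./..##.]+1* V04[###.#/..#.#]+1
p3 H@[####./..##.]: H10[####./####.]-1*
p4 V@[####./####.]: V04[#####/#####]+1*
p5 H@[#####/#####] terminal -1; root [..#../..#..] d7

H winning at [..#../..#..]: False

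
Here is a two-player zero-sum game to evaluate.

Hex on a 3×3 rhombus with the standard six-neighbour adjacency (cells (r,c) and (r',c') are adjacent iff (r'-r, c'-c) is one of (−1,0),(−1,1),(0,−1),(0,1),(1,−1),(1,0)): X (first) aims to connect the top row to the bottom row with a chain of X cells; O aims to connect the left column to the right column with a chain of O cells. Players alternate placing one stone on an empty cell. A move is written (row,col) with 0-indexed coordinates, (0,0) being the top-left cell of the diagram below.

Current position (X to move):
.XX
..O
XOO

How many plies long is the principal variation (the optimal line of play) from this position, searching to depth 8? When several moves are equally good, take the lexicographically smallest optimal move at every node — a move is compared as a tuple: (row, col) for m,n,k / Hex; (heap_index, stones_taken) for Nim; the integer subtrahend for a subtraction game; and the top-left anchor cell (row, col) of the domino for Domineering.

ply 1, X at .XX/..O/XOO | (0,0)=+1→XXX/..O/XOO*; (1,0)=+1→.XX/X.O/XOO; (1,1)=+1→.XX/.XO/XOO
ply 2, O at XXX/..O/XOO | (1,0)=-1→XXX/O.O/XOO*; (1,1)=-1→XXX/.OO/XOO
ply 3, X at XXX/O.O/XOO | (1,1)=+1→XXX/OXO/XOO*
ply 4: XXX/OXO/XOO is terminal -1 (O); from .XX/..O/XOO depth 8

PV length from [.XX/..O/XOO]: 3 plies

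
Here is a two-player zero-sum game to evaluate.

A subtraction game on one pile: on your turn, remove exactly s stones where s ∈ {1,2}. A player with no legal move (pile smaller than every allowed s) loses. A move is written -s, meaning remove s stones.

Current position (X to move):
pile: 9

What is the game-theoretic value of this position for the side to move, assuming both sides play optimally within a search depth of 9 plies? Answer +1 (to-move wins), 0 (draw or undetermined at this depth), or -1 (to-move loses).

value(9, X) = -1

ply 1, X at 9 | -1=-1→8*; -2=-1→7
ply 2, O at 8 | -1=-1→7; -2=+1→6*
ply 3, X at 6 | -1=-1→5*; -2=-1→4
ply 4, O at 5 | -1=-1→4; -2=+1→3*
ply 5, X at 3 | -1=-1→2*; -2=-1→1
ply 6, O at 2 | -1=-1→1; -2=+1→0*
ply 7: 0 is terminal -1 (X); from 9 depth 9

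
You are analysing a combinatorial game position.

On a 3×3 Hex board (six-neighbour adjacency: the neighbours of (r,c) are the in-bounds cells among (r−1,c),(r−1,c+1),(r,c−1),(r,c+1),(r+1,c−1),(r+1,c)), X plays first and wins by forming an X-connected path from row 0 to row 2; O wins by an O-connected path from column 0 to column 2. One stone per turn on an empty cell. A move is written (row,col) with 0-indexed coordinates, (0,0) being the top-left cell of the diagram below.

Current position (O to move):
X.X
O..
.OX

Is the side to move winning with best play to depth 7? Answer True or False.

O winning at [X.X/O../.OX]: True

[X.X/O../.OX] O move#1: (0,1):-1/XOX/O../.OX, (1,1):-1/X.X/OO./.OX, (1,2):+1/X.X/O.O/.OX*, (2,0):-1/X.X/O../OOX
[X.X/O.O/.OX] X move#2: (0,1):-1/XXX/O.O/.OX*, (1,1):-1/X.X/OXO/.OX, (2,0):-1/X.X/O.O/XOX
[XXX/O.O/.OX] O move#3: (1,1):+1/XXX/OOO/.OX*, (2,0):+1/XXX/O.O/OOX
[XXX/OOO/.OX] end (terminal -1, X#4); searched X.X/O../.OX to 7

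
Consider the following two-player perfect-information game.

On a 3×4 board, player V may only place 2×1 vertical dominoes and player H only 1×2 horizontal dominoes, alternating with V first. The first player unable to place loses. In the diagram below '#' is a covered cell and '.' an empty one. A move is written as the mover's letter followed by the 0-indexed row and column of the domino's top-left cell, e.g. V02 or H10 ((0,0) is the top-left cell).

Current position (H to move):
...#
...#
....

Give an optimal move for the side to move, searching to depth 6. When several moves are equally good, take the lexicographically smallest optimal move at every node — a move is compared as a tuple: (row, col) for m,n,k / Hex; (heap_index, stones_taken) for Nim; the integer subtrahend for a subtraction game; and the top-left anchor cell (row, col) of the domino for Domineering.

H's best at [...#/...#/....]: H10

p1 H@[...#/...#/....]: H00[##.#/...#/....]-1 H01[.###/...#/....]-1 H10[...#/##.#/....]+1* H11[...#/.###/....]+1 H20[...#/...#/##..]-1 H21[...#/...#/.##.]-1 H22[...#/...#/..##]-1
p2 V@[...#/##.#/....]: V02[..##/####/....]-1* V12[...#/####/..#.]-1
p3 H@[..##/####/....]: H00[####/####/....]+1* H20[..##/####/##..]+1 H21[..##/####/.##.]+1 H22[..##/####/..##]+1
p4 V@[####/####/....] terminal -1; root [...#/...#/....] d6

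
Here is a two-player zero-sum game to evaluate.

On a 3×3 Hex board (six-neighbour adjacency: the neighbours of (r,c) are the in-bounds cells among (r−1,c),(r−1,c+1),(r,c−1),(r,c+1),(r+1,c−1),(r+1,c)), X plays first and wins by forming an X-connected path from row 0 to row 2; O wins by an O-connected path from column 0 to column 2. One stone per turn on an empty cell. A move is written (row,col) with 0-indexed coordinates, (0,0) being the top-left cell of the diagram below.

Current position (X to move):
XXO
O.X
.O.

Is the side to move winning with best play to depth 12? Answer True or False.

p1 X@[XXO/O.X/.O.]: (1,1)[XXO/OXX/.O.]+1* (2,0)[XXO/O.X/XO.]-1 (2,2)[XXO/O.X/.OX]-1
p2 O@[XXO/OXX/.O.]: (2,0)[XXO/OXX/OO.]-1* (2,2)[XXO/OXX/.OO]-1
p3 X@[XXO/OXX/OO.]: (2,2)[XXO/OXX/OOX]+1*
p4 O@[XXO/OXX/OOX] terminal -1; root [XXO/O.X/.O.] d12

X winning at [XXO/O.X/.O.]: True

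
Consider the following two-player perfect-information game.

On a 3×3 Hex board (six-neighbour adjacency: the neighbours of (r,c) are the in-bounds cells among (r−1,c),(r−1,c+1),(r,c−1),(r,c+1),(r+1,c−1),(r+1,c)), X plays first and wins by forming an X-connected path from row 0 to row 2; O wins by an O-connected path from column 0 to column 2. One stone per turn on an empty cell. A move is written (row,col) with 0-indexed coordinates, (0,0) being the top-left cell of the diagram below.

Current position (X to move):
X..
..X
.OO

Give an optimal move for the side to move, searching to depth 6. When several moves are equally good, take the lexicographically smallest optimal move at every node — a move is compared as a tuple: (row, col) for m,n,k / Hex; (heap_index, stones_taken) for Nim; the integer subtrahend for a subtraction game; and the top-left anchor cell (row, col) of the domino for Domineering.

[X../..X/.OO] X move#1: (0,1):-1/XX./..X/.OO, (0,2):-1/X.X/..X/.OO, (1,0):-1/X../X.X/.OO, (1,1):-1/X../.XX/.OO, (2,0):+1/X../..X/XOO*
[X../..X/XOO] O move#2: (0,1):-1/XO./..X/XOO*, (0,2):-1/X.O/..X/XOO, (1,0):-1/X../O.X/XOO, (1,1):-1/X../.OX/XOO
[XO./..X/XOO] X move#3: (0,2):+1/XOX/..X/XOO*, (1,0):+1/XO./X.X/XOO, (1,1):+1/XO./.XX/XOO
[XOX/..X/XOO] O move#4: (1,0):-1/XOX/O.X/XOO*, (1,1):-1/XOX/.OX/XOO
[XOX/O.X/XOO] X move#5: (1,1):+1/XOX/OXX/XOO*
[XOX/OXX/XOO] end (terminal -1, O#6); searched X../..X/.OO to 6

X's best at [X../..X/.OO]: (2,0)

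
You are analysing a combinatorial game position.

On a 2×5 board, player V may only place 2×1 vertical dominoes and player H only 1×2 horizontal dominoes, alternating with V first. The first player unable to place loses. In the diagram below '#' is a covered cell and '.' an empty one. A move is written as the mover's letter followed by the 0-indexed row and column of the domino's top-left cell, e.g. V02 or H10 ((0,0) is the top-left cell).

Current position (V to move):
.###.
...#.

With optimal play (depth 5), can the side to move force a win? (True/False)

V winning at [.###./...#.]: True

[.###./...#.] V move#1: V00:+1/####./#..#.*, V04:-1/.####/...##
[####./#..#.] H move#2: H11:-1/####./####.*
[####./####.] V move#3: V04:+1/#####/#####*
[#####/#####] end (terminal -1, H#4); searched .###./...#. to 5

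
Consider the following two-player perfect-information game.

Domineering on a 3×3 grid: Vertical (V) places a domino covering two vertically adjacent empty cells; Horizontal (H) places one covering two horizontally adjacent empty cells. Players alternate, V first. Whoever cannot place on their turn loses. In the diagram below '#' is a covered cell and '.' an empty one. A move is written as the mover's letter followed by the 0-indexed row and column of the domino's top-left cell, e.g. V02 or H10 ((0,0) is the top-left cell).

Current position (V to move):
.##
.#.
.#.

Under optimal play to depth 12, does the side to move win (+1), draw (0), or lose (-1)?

value(.##/.#./.#., V) = +1

[.##/.#./.#.] V move#1: V00:+1/###/##./.#.*, V10:+1/.##/##./##., V12:+1/.##/.##/.##
[###/##./.#.] end (terminal -1, H#2); searched .##/.#./.#. to 12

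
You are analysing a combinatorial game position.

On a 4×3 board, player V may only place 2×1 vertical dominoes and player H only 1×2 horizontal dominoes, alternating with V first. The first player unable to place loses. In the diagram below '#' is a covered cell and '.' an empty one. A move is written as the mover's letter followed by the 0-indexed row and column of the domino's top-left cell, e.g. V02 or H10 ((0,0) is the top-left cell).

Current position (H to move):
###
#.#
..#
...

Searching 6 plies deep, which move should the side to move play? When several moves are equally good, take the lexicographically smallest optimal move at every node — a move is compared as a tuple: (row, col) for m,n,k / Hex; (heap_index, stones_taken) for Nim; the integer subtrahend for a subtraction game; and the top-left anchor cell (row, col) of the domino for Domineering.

p1 H@[###/#.#/..#/...]: H20[###/#.#/###/...]+1* H30[###/#.#/..#/##.]-1 H31[###/#.#/..#/.##]-1
p2 V@[###/#.#/###/...] terminal -1; root [###/#.#/..#/...] d6

H's best at [###/#.#/..#/...]: H20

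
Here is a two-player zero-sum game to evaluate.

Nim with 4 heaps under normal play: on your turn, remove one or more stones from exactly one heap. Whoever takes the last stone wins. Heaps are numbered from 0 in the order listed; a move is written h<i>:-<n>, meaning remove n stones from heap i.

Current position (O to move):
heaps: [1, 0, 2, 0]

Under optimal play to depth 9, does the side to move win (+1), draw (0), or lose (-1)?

ply 1, O at (1,0,2,0) | h0:-1=-1→(0,0,2,0); h2:-1=+1→(1,0,1,0)*; h2:-2=-1→(1,0,0,0)
ply 2, X at (1,0,1,0) | h0:-1=-1→(0,0,1,0)*; h2:-1=-1→(1,0,0,0)
ply 3, O at (0,0,1,0) | h2:-1=+1→(0,0,0,0)*
ply 4: (0,0,0,0) is terminal -1 (X); from (1,0,2,0) depth 9

value((1,0,2,0), O) = +1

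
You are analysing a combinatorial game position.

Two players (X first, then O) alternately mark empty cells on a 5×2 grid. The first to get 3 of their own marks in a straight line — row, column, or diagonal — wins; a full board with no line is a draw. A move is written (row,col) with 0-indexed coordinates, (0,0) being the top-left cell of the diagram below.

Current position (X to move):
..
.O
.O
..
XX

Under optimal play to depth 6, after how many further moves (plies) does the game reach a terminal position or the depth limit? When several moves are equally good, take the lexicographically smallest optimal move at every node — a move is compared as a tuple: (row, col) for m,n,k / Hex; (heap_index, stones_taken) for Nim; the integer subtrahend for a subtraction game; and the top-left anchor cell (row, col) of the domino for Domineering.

ply 1, X at ../.O/.O/../XX | (0,0)=-1→X./.O/.O/../XX*; (0,1)=-1→.X/.O/.O/../XX; (1,0)=-1→../XO/.O/../XX; (2,0)=-1→../.O/XO/../XX; (3,0)=-1→../.O/.O/X./XX; (3,1)=-1→../.O/.O/.X/XX
ply 2, O at X./.O/.O/../XX | (0,1)=+1→XO/.O/.O/../XX*; (1,0)=+1→X./OO/.O/../XX; (2,0)=+1→X./.O/OO/../XX; (3,0)=+1→X./.O/.O/O./XX; (3,1)=+1→X./.O/.O/.O/XX
ply 3: XO/.O/.O/../XX is terminal -1 (X); from ../.O/.O/../XX depth 6

PV length from [../.O/.O/../XX]: 2 plies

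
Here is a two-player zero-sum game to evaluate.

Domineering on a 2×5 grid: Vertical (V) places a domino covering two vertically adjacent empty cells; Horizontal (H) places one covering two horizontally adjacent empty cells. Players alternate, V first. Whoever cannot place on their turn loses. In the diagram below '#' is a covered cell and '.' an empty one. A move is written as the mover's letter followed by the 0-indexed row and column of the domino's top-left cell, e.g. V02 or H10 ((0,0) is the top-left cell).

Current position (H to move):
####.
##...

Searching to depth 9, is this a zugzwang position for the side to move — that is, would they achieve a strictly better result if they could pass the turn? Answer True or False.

zugzwang(####./##..., H) = False

p1 H@[####./##...]: H12[####./####.]-1 H13[####./##.##]+1*
p2 V@[####./##.##] terminal -1; root [####./##...] d9
pass branch (V moves first from the same position):
  | p1 V@[####./##...]: V04[#####/##..#]-1*
  | p2 H@[#####/##..#]: H12[#####/#####]+1*
  | p3 V@[#####/#####] terminal -1; root [####./##...] d9
H moving scores +1; H passing scores +1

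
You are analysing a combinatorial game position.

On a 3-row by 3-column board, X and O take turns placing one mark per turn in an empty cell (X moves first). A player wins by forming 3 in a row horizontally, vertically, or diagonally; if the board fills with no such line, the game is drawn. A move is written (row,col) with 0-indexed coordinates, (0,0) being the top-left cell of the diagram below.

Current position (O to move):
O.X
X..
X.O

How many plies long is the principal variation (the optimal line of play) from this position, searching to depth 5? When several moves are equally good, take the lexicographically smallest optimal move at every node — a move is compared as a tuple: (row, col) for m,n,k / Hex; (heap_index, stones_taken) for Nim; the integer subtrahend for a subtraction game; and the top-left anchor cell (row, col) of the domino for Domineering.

PV length from [O.X/X../X.O]: 1 ply

[O.X/X../X.O] O move#1: (0,1):-1/OOX/X../X.O, (1,1):+1/O.X/XO./X.O*, (1,2):-1/O.X/X.O/X.O, (2,1):-1/O.X/X../XOO
[O.X/XO./X.O] end (terminal -1, X#2); searched O.X/X../X.O to 5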